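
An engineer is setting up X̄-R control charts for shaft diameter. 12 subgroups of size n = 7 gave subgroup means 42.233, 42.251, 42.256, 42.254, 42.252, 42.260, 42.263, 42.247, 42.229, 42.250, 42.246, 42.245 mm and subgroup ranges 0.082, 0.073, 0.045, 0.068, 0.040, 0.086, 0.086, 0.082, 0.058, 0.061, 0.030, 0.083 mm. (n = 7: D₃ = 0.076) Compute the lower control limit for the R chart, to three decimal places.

0.005

R̄ = (0.082 + 0.073 + 0.045 + 0.068 + 0.040 + 0.086 + 0.086 + 0.082 + 0.058 + 0.061 + 0.030 + 0.083) / 12 = 0.7940 / 12 = 0.0662
LCL_R = D₃·R̄ = 0.076 × 0.0662 = 0.0050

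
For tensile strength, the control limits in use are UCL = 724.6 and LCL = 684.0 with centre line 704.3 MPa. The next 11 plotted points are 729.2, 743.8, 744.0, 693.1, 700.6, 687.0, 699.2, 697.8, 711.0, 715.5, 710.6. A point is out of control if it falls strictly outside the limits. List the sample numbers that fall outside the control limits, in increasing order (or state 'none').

Compare each point to [684.0, 724.6]: sample 1 = 729.2 > UCL; sample 2 = 743.8 > UCL; sample 3 = 744.0 > UCL.

1, 2, 3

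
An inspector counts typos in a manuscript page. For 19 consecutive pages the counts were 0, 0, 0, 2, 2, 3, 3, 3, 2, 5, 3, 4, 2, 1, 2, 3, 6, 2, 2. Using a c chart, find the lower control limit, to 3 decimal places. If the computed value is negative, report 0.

0.000

c̄ = (0 + 0 + 0 + 2 + 2 + 3 + 3 + 3 + 2 + 5 + 3 + 4 + 2 + 1 + 2 + 3 + 6 + 2 + 2) / 19 = 45 / 19 = 2.3684
LCL = c̄ − 3√c̄ = 2.3684 − 3 × 1.5390 = -2.2485 → 0 (cannot be negative)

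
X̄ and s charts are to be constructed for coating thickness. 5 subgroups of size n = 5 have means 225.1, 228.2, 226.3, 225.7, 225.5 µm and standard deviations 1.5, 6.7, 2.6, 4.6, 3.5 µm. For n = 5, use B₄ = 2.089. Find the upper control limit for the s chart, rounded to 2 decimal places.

s̄ = (1.5 + 6.7 + 2.6 + 4.6 + 3.5) / 5 = 3.7800
UCL_s = B₄·s̄ = 2.089 × 3.7800 = 7.8964

7.90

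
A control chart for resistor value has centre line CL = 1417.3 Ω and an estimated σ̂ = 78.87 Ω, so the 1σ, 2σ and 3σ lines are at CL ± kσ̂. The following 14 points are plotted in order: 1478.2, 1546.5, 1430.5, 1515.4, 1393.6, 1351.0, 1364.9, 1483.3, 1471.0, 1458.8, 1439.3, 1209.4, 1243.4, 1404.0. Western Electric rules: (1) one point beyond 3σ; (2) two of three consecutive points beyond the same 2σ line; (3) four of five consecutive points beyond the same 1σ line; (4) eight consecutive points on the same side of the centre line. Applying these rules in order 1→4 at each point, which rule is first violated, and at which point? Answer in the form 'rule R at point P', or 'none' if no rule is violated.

Zone of each point (C = within 1σ̂, B = 1σ̂–2σ̂, A = 2σ̂–3σ̂, * = beyond 3σ̂; sign = side of CL): 1:+C, 2:+B, 3:+C, 4:+B, 5:-C, 6:-C, 7:-C, 8:+C, 9:+C, 10:+C, 11:+C, 12:-A, 13:-A, 14:-C
Rule 2 (two of three consecutive points beyond the same 2σ limit) is satisfied at point 13.

rule 2 at point 13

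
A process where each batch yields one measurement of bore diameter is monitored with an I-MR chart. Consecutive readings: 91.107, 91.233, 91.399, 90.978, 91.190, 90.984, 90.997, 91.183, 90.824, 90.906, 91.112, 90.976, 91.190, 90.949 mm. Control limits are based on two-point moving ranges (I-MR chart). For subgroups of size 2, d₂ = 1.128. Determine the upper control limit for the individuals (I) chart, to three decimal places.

X̄ = (91.107 + 91.233 + 91.399 + 90.978 + 91.190 + 90.984 + 90.997 + 91.183 + 90.824 + 90.906 + 91.112 + 90.976 + 91.190 + 90.949) / 14 = 91.0734
Moving ranges: 0.126, 0.166, 0.421, 0.212, 0.206, 0.013, 0.186, 0.359, 0.082, 0.206, 0.136, 0.214, 0.241; M̄R̄ = 2.5680 / 13 = 0.1975
UCL = X̄ + 3·M̄R̄/d₂ = 91.0734 + 3 × 0.1975 / 1.128 = 91.5988

91.599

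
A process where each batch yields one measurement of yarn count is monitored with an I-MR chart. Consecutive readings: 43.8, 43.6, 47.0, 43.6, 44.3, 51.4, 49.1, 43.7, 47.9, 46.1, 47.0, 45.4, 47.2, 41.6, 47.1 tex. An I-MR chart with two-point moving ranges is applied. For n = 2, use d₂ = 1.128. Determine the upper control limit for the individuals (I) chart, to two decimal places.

54.26

X̄ = (43.8 + 43.6 + 47.0 + 43.6 + 44.3 + 51.4 + 49.1 + 43.7 + 47.9 + 46.1 + 47.0 + 45.4 + 47.2 + 41.6 + 47.1) / 15 = 45.9200
Moving ranges: 0.2, 3.4, 3.4, 0.7, 7.1, 2.3, 5.4, 4.2, 1.8, 0.9, 1.6, 1.8, 5.6, 5.5; M̄R̄ = 43.9000 / 14 = 3.1357
UCL = X̄ + 3·M̄R̄/d₂ = 45.9200 + 3 × 3.1357 / 1.128 = 54.2597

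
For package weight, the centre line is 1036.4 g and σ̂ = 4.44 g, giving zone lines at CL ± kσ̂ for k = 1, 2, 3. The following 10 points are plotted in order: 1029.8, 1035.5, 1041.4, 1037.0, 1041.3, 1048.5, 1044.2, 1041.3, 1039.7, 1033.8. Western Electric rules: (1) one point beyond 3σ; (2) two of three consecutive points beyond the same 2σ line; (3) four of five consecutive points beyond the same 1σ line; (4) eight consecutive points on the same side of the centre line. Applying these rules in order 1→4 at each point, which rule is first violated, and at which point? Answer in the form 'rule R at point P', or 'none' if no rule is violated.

Zone of each point (C = within 1σ̂, B = 1σ̂–2σ̂, A = 2σ̂–3σ̂, * = beyond 3σ̂; sign = side of CL): 1:-B, 2:-C, 3:+B, 4:+C, 5:+B, 6:+A, 7:+B, 8:+B, 9:+C, 10:-C
Rule 3 (four of five consecutive points beyond the same 1σ limit) is satisfied at point 7.

rule 3 at point 7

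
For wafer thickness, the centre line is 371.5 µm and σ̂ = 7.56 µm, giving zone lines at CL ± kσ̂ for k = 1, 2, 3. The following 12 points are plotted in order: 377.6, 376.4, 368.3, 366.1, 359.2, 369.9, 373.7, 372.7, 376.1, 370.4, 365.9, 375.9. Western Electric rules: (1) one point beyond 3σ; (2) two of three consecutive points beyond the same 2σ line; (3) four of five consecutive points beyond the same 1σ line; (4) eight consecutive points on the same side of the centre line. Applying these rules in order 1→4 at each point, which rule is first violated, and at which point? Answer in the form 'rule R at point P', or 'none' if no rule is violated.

Zone of each point (C = within 1σ̂, B = 1σ̂–2σ̂, A = 2σ̂–3σ̂, * = beyond 3σ̂; sign = side of CL): 1:+C, 2:+C, 3:-C, 4:-C, 5:-B, 6:-C, 7:+C, 8:+C, 9:+C, 10:-C, 11:-C, 12:+C
No rule fires across all 12 points.

none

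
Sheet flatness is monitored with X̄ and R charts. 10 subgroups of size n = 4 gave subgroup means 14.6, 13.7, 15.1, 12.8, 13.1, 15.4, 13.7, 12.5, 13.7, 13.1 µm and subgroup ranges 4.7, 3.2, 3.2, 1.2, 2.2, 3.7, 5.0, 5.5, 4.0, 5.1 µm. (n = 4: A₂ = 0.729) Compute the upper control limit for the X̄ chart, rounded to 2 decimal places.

16.53

X̄̄ = (14.6 + 13.7 + 15.1 + 12.8 + 13.1 + 15.4 + 13.7 + 12.5 + 13.7 + 13.1) / 10 = 137.7000 / 10 = 13.7700
R̄ = (4.7 + 3.2 + 3.2 + 1.2 + 2.2 + 3.7 + 5.0 + 5.5 + 4.0 + 5.1) / 10 = 37.8000 / 10 = 3.7800
UCL = X̄̄ + A₂·R̄ = 13.7700 + 0.729 × 3.7800 = 16.5256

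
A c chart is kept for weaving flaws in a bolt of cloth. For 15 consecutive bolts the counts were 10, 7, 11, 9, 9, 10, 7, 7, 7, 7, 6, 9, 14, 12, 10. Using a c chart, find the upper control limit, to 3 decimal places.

18.000

c̄ = (10 + 7 + 11 + 9 + 9 + 10 + 7 + 7 + 7 + 7 + 6 + 9 + 14 + 12 + 10) / 15 = 135 / 15 = 9.0000
UCL = c̄ + 3√c̄ = 9.0000 + 3 × √9.0000 = 9.0000 + 3 × 3.0000 = 18.0000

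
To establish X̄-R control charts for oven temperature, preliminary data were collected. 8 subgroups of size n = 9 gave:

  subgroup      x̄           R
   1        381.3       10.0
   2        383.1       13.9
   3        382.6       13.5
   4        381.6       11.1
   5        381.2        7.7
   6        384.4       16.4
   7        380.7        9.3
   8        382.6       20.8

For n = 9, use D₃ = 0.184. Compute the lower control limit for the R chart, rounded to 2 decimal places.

2.36

R̄ = (10.0 + 13.9 + 13.5 + 11.1 + 7.7 + 16.4 + 9.3 + 20.8) / 8 = 102.7000 / 8 = 12.8375
LCL_R = D₃·R̄ = 0.184 × 12.8375 = 2.3621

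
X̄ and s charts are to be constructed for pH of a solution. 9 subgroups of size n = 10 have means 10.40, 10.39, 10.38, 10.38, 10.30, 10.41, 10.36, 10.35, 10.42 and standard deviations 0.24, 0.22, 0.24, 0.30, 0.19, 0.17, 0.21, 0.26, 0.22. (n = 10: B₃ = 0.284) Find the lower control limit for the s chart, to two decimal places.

s̄ = (0.24 + 0.22 + 0.24 + 0.30 + 0.19 + 0.17 + 0.21 + 0.26 + 0.22) / 9 = 0.2278
LCL_s = B₃·s̄ = 0.284 × 0.2278 = 0.0647

0.06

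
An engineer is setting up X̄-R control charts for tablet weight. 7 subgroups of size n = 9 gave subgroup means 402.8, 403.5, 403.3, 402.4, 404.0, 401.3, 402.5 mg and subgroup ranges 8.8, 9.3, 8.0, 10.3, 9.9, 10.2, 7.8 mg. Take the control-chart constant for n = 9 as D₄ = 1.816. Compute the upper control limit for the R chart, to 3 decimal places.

R̄ = (8.8 + 9.3 + 8.0 + 10.3 + 9.9 + 10.2 + 7.8) / 7 = 64.3000 / 7 = 9.1857
UCL_R = D₄·R̄ = 1.816 × 9.1857 = 16.6813

16.681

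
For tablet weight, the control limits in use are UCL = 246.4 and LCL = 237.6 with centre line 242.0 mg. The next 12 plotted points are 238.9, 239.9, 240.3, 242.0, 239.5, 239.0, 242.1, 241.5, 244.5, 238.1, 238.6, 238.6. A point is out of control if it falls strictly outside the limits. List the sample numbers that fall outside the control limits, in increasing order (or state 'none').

All 12 points lie within [237.6, 246.4].

none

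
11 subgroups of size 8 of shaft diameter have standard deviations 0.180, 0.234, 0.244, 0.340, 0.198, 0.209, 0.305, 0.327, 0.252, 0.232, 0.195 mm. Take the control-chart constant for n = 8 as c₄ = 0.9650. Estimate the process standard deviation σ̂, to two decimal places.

0.26

s̄ = (0.180 + 0.234 + 0.244 + 0.340 + 0.198 + 0.209 + 0.305 + 0.327 + 0.252 + 0.232 + 0.195) / 11 = 0.2469
σ̂ = s̄ / c₄ = 0.2469 / 0.9650 = 0.2559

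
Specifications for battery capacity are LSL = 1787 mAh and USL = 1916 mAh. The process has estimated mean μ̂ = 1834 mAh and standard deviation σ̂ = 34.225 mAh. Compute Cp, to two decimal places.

Cp = (USL − LSL) / (6σ̂) = (1916 − 1787) / (6 × 34.225) = 129.0000 / 205.3500 = 0.6282

0.63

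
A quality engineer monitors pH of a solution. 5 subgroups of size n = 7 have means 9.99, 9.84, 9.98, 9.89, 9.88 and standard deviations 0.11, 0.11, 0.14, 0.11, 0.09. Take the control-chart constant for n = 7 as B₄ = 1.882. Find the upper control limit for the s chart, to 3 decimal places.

0.211

s̄ = (0.11 + 0.11 + 0.14 + 0.11 + 0.09) / 5 = 0.1120
UCL_s = B₄·s̄ = 1.882 × 0.1120 = 0.2108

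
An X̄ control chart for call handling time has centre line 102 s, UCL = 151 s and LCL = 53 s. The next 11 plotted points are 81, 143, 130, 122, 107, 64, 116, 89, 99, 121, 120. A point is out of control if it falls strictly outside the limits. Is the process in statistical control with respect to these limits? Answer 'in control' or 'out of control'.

in control

All 11 points lie within [53, 151].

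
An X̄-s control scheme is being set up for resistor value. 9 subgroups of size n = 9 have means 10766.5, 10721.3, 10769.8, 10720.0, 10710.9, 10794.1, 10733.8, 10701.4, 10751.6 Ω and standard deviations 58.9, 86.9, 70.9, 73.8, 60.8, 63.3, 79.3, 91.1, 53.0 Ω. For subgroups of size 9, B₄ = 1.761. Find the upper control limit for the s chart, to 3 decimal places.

124.835

s̄ = (58.9 + 86.9 + 70.9 + 73.8 + 60.8 + 63.3 + 79.3 + 91.1 + 53.0) / 9 = 70.8889
UCL_s = B₄·s̄ = 1.761 × 70.8889 = 124.8353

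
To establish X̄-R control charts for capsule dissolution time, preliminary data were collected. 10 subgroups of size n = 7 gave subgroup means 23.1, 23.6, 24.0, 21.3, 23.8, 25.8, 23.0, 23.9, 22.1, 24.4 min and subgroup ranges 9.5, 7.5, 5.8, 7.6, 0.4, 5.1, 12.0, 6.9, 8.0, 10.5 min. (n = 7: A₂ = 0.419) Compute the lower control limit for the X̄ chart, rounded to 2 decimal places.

X̄̄ = (23.1 + 23.6 + 24.0 + 21.3 + 23.8 + 25.8 + 23.0 + 23.9 + 22.1 + 24.4) / 10 = 235.0000 / 10 = 23.5000
R̄ = (9.5 + 7.5 + 5.8 + 7.6 + 0.4 + 5.1 + 12.0 + 6.9 + 8.0 + 10.5) / 10 = 73.3000 / 10 = 7.3300
LCL = X̄̄ − A₂·R̄ = 23.5000 − 0.419 × 7.3300 = 20.4287

20.43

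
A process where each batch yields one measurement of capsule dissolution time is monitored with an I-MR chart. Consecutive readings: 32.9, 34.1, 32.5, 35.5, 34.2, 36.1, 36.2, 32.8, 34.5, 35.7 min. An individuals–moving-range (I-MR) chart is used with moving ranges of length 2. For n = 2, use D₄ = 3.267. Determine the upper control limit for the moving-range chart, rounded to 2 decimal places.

5.59

Moving ranges: 1.2, 1.6, 3.0, 1.3, 1.9, 0.1, 3.4, 1.7, 1.2; M̄R̄ = 15.4000 / 9 = 1.7111
UCL_MR = D₄·M̄R̄ = 3.267 × 1.7111 = 5.5902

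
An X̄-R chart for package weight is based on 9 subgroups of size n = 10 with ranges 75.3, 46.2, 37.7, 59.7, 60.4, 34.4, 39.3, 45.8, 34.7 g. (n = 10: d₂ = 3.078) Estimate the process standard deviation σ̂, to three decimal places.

R̄ = (75.3 + 46.2 + 37.7 + 59.7 + 60.4 + 34.4 + 39.3 + 45.8 + 34.7) / 9 = 48.1667
σ̂ = R̄ / d₂ = 48.1667 / 3.078 = 15.6487

15.649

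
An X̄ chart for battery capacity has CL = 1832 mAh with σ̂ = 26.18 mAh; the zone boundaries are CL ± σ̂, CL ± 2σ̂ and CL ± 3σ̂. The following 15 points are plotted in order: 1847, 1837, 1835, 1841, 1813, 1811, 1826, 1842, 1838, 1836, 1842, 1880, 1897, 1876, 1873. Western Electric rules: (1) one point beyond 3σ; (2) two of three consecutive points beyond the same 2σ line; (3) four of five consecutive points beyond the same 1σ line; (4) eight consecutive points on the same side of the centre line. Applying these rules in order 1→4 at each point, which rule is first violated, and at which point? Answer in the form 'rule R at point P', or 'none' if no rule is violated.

Zone of each point (C = within 1σ̂, B = 1σ̂–2σ̂, A = 2σ̂–3σ̂, * = beyond 3σ̂; sign = side of CL): 1:+C, 2:+C, 3:+C, 4:+C, 5:-C, 6:-C, 7:-C, 8:+C, 9:+C, 10:+C, 11:+C, 12:+B, 13:+A, 14:+B, 15:+B
Rule 3 (four of five consecutive points beyond the same 1σ limit) is satisfied at point 15.

rule 3 at point 15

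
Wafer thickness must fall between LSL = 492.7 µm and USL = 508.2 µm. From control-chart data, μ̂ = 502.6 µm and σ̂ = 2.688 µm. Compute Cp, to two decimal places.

0.96

Cp = (USL − LSL) / (6σ̂) = (508.2 − 492.7) / (6 × 2.688) = 15.5000 / 16.1280 = 0.9611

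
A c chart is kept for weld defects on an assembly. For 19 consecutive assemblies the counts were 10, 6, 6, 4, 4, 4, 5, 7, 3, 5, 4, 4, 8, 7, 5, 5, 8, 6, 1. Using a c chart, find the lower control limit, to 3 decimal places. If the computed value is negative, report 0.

0.000

c̄ = (10 + 6 + 6 + 4 + 4 + 4 + 5 + 7 + 3 + 5 + 4 + 4 + 8 + 7 + 5 + 5 + 8 + 6 + 1) / 19 = 102 / 19 = 5.3684
LCL = c̄ − 3√c̄ = 5.3684 − 3 × 2.3170 = -1.5825 → 0 (cannot be negative)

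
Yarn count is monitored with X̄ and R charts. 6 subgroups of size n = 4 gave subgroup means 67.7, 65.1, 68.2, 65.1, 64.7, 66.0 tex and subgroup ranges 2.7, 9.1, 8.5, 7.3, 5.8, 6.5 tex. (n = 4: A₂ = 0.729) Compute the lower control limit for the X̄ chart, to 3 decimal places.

X̄̄ = (67.7 + 65.1 + 68.2 + 65.1 + 64.7 + 66.0) / 6 = 396.8000 / 6 = 66.1333
R̄ = (2.7 + 9.1 + 8.5 + 7.3 + 5.8 + 6.5) / 6 = 39.9000 / 6 = 6.6500
LCL = X̄̄ − A₂·R̄ = 66.1333 − 0.729 × 6.6500 = 61.2855

61.285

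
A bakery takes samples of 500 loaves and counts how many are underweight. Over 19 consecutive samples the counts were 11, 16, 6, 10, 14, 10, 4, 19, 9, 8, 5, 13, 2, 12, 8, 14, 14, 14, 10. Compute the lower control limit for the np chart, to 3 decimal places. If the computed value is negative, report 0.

p̄ = Σdᵢ / (k·n) = 199 / (19 × 500) = 0.02095
LCL = np̄ − 3·√(np̄(1−p̄)) = 10.4737 − 3 × 3.2022 = 0.8670

0.867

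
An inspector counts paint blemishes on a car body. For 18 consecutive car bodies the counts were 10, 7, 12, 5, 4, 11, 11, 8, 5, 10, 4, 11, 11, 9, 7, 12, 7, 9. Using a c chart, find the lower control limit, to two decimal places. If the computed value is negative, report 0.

0.00

c̄ = (10 + 7 + 12 + 5 + 4 + 11 + 11 + 8 + 5 + 10 + 4 + 11 + 11 + 9 + 7 + 12 + 7 + 9) / 18 = 153 / 18 = 8.5000
LCL = c̄ − 3√c̄ = 8.5000 − 3 × 2.9155 = -0.2464 → 0 (cannot be negative)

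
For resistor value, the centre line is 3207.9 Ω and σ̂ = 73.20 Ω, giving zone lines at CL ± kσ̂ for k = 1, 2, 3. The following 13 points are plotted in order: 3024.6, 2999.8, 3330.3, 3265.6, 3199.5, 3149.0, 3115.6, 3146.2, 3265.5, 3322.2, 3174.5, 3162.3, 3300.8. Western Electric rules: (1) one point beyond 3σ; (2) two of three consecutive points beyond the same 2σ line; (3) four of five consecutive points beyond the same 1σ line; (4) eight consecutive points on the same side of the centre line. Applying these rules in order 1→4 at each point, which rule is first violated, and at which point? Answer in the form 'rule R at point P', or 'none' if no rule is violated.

Zone of each point (C = within 1σ̂, B = 1σ̂–2σ̂, A = 2σ̂–3σ̂, * = beyond 3σ̂; sign = side of CL): 1:-A, 2:-A, 3:+B, 4:+C, 5:-C, 6:-C, 7:-B, 8:-C, 9:+C, 10:+B, 11:-C, 12:-C, 13:+B
Rule 2 (two of three consecutive points beyond the same 2σ limit) is satisfied at point 2.

rule 2 at point 2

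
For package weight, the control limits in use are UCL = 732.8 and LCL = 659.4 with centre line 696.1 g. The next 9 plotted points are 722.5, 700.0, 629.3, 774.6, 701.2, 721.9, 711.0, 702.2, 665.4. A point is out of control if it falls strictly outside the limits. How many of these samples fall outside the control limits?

2

Compare each point to [659.4, 732.8]: sample 3 = 629.3 < LCL; sample 4 = 774.6 > UCL.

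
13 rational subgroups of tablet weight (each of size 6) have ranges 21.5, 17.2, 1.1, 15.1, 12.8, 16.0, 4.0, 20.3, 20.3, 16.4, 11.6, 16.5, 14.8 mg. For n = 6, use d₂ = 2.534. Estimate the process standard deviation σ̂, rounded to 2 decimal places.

R̄ = (21.5 + 17.2 + 1.1 + 15.1 + 12.8 + 16.0 + 4.0 + 20.3 + 20.3 + 16.4 + 11.6 + 16.5 + 14.8) / 13 = 14.4308
σ̂ = R̄ / d₂ = 14.4308 / 2.534 = 5.6949

5.69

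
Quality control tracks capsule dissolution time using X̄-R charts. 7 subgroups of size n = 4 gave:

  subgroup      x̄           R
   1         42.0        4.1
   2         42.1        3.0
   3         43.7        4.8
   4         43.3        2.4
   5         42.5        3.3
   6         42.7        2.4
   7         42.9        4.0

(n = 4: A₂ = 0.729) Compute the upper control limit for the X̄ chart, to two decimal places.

45.24

X̄̄ = (42.0 + 42.1 + 43.7 + 43.3 + 42.5 + 42.7 + 42.9) / 7 = 299.2000 / 7 = 42.7429
R̄ = (4.1 + 3.0 + 4.8 + 2.4 + 3.3 + 2.4 + 4.0) / 7 = 24.0000 / 7 = 3.4286
UCL = X̄̄ + A₂·R̄ = 42.7429 + 0.729 × 3.4286 = 45.2423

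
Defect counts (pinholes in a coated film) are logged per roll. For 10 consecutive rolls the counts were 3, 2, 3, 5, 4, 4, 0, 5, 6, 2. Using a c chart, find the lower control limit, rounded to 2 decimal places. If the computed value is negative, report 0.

0.00

c̄ = (3 + 2 + 3 + 5 + 4 + 4 + 0 + 5 + 6 + 2) / 10 = 34 / 10 = 3.4000
LCL = c̄ − 3√c̄ = 3.4000 − 3 × 1.8439 = -2.1317 → 0 (cannot be negative)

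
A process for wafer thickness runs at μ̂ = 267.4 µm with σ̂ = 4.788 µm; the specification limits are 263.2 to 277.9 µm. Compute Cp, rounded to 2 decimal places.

0.51

Cp = (USL − LSL) / (6σ̂) = (277.9 − 263.2) / (6 × 4.788) = 14.7000 / 28.7280 = 0.5117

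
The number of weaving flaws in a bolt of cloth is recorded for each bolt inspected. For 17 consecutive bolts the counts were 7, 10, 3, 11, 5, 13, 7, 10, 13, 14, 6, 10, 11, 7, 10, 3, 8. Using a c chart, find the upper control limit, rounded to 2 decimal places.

17.56

c̄ = (7 + 10 + 3 + 11 + 5 + 13 + 7 + 10 + 13 + 14 + 6 + 10 + 11 + 7 + 10 + 3 + 8) / 17 = 148 / 17 = 8.7059
UCL = c̄ + 3√c̄ = 8.7059 + 3 × √8.7059 = 8.7059 + 3 × 2.9506 = 17.5576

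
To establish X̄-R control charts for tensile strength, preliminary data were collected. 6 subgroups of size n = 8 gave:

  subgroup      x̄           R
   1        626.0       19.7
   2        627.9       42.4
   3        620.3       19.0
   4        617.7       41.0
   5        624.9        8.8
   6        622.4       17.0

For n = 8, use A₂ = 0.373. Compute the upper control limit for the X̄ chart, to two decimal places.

632.39

X̄̄ = (626.0 + 627.9 + 620.3 + 617.7 + 624.9 + 622.4) / 6 = 3739.2000 / 6 = 623.2000
R̄ = (19.7 + 42.4 + 19.0 + 41.0 + 8.8 + 17.0) / 6 = 147.9000 / 6 = 24.6500
UCL = X̄̄ + A₂·R̄ = 623.2000 + 0.373 × 24.6500 = 632.3944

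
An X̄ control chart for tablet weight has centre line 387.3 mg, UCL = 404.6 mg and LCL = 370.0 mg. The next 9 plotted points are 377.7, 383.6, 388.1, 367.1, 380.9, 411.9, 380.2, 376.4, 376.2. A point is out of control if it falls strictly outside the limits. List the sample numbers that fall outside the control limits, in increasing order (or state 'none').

4, 6

Compare each point to [370.0, 404.6]: sample 4 = 367.1 < LCL; sample 6 = 411.9 > UCL.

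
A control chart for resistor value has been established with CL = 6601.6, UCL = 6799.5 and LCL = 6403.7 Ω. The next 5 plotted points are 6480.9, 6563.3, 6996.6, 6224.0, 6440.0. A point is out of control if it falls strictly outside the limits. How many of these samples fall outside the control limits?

Compare each point to [6403.7, 6799.5]: sample 3 = 6996.6 > UCL; sample 4 = 6224.0 < LCL.

2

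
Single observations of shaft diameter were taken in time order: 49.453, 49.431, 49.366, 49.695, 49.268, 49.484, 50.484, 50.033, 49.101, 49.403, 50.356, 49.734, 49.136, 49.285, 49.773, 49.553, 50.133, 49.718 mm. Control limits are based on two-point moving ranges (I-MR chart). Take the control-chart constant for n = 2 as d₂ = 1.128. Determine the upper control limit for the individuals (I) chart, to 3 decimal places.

X̄ = (49.453 + 49.431 + 49.366 + 49.695 + 49.268 + 49.484 + 50.484 + 50.033 + 49.101 + 49.403 + 50.356 + 49.734 + 49.136 + 49.285 + 49.773 + 49.553 + 50.133 + 49.718) / 18 = 49.6337
Moving ranges: 0.022, 0.065, 0.329, 0.427, 0.216, 1.000, 0.451, 0.932, 0.302, 0.953, 0.622, 0.598, 0.149, 0.488, 0.220, 0.580, 0.415; M̄R̄ = 7.7690 / 17 = 0.4570
UCL = X̄ + 3·M̄R̄/d₂ = 49.6337 + 3 × 0.4570 / 1.128 = 50.8491

50.849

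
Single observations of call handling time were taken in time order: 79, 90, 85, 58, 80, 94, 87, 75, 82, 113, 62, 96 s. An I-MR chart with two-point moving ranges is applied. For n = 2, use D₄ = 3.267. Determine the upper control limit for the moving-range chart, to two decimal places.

65.64

Moving ranges: 11, 5, 27, 22, 14, 7, 12, 7, 31, 51, 34; M̄R̄ = 221.0000 / 11 = 20.0909
UCL_MR = D₄·M̄R̄ = 3.267 × 20.0909 = 65.6370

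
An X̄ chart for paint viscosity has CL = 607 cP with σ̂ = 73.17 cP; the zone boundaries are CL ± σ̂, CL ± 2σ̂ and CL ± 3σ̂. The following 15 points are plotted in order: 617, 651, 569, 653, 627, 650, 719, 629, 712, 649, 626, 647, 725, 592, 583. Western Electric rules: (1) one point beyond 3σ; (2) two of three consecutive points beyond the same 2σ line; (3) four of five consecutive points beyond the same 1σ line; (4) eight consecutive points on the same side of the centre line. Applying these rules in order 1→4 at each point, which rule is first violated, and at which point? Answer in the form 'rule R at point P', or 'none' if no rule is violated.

Zone of each point (C = within 1σ̂, B = 1σ̂–2σ̂, A = 2σ̂–3σ̂, * = beyond 3σ̂; sign = side of CL): 1:+C, 2:+C, 3:-C, 4:+C, 5:+C, 6:+C, 7:+B, 8:+C, 9:+B, 10:+C, 11:+C, 12:+C, 13:+B, 14:-C, 15:-C
Rule 4 (eight consecutive points on the same side of the centre line) is satisfied at point 11.

rule 4 at point 11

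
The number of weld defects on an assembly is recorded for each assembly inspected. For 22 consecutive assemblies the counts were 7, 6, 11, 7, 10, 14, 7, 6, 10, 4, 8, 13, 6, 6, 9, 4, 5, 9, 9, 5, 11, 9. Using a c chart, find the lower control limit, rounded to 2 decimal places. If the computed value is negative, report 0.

0.00

c̄ = (7 + 6 + 11 + 7 + 10 + 14 + 7 + 6 + 10 + 4 + 8 + 13 + 6 + 6 + 9 + 4 + 5 + 9 + 9 + 5 + 11 + 9) / 22 = 176 / 22 = 8.0000
LCL = c̄ − 3√c̄ = 8.0000 − 3 × 2.8284 = -0.4853 → 0 (cannot be negative)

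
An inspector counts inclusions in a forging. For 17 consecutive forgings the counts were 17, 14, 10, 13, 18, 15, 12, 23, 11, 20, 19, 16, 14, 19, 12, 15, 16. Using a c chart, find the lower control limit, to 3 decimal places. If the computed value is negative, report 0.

3.707

c̄ = (17 + 14 + 10 + 13 + 18 + 15 + 12 + 23 + 11 + 20 + 19 + 16 + 14 + 19 + 12 + 15 + 16) / 17 = 264 / 17 = 15.5294
LCL = c̄ − 3√c̄ = 15.5294 − 3 × 3.9407 = 3.7072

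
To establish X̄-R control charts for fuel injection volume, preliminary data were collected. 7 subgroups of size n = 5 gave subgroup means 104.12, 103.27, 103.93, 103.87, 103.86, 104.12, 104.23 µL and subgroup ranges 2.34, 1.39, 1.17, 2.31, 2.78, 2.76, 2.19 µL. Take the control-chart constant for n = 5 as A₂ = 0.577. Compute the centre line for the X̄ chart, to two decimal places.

X̄̄ = (104.12 + 103.27 + 103.93 + 103.87 + 103.86 + 104.12 + 104.23) / 7 = 727.4000 / 7 = 103.9143
CL = X̄̄ = 103.9143

103.91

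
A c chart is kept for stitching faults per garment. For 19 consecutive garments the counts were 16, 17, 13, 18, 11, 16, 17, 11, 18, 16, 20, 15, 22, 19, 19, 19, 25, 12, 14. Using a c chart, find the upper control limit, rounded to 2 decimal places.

c̄ = (16 + 17 + 13 + 18 + 11 + 16 + 17 + 11 + 18 + 16 + 20 + 15 + 22 + 19 + 19 + 19 + 25 + 12 + 14) / 19 = 318 / 19 = 16.7368
UCL = c̄ + 3√c̄ = 16.7368 + 3 × √16.7368 = 16.7368 + 3 × 4.0911 = 29.0100

29.01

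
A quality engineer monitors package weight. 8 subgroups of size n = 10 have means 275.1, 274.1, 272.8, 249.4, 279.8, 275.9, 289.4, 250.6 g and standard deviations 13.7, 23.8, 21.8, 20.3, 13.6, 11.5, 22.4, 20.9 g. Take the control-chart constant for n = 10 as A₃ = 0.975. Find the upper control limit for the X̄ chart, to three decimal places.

X̄̄ = (275.1 + 274.1 + 272.8 + 249.4 + 279.8 + 275.9 + 289.4 + 250.6) / 8 = 270.8875
s̄ = (13.7 + 23.8 + 21.8 + 20.3 + 13.6 + 11.5 + 22.4 + 20.9) / 8 = 18.5000
UCL = X̄̄ + A₃·s̄ = 270.8875 + 0.975 × 18.5000 = 288.9250

288.925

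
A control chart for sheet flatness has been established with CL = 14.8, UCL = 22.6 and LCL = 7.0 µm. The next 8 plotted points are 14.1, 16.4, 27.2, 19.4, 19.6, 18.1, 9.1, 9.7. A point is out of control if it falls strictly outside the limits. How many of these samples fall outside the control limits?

Compare each point to [7.0, 22.6]: sample 3 = 27.2 > UCL.

1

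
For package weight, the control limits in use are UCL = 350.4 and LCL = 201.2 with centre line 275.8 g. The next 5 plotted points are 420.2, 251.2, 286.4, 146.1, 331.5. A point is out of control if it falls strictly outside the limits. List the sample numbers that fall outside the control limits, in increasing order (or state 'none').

1, 4

Compare each point to [201.2, 350.4]: sample 1 = 420.2 > UCL; sample 4 = 146.1 < LCL.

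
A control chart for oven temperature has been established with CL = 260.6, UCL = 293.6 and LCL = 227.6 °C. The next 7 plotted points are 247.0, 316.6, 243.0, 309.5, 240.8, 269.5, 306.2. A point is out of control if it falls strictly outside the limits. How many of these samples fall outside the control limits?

Compare each point to [227.6, 293.6]: sample 2 = 316.6 > UCL; sample 4 = 309.5 > UCL; sample 7 = 306.2 > UCL.

3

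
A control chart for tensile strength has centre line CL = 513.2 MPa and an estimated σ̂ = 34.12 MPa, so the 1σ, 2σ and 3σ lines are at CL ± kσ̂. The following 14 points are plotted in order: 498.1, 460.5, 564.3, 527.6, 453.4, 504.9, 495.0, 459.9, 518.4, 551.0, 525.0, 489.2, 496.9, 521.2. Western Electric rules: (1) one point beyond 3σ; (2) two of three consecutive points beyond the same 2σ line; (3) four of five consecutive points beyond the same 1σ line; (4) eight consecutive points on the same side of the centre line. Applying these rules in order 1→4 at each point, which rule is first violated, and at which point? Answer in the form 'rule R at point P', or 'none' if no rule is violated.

Zone of each point (C = within 1σ̂, B = 1σ̂–2σ̂, A = 2σ̂–3σ̂, * = beyond 3σ̂; sign = side of CL): 1:-C, 2:-B, 3:+B, 4:+C, 5:-B, 6:-C, 7:-C, 8:-B, 9:+C, 10:+B, 11:+C, 12:-C, 13:-C, 14:+C
No rule fires across all 14 points.

none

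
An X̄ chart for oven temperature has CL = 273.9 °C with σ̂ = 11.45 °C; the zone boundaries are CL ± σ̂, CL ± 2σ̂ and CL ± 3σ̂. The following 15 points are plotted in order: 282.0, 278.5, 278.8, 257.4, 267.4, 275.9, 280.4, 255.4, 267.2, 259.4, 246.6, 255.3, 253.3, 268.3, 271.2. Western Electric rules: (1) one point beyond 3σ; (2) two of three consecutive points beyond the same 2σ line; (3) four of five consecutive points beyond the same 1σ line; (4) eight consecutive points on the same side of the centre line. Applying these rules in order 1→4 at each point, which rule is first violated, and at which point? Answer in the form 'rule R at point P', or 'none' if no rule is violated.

rule 3 at point 12

Zone of each point (C = within 1σ̂, B = 1σ̂–2σ̂, A = 2σ̂–3σ̂, * = beyond 3σ̂; sign = side of CL): 1:+C, 2:+C, 3:+C, 4:-B, 5:-C, 6:+C, 7:+C, 8:-B, 9:-C, 10:-B, 11:-A, 12:-B, 13:-B, 14:-C, 15:-C
Rule 3 (four of five consecutive points beyond the same 1σ limit) is satisfied at point 12.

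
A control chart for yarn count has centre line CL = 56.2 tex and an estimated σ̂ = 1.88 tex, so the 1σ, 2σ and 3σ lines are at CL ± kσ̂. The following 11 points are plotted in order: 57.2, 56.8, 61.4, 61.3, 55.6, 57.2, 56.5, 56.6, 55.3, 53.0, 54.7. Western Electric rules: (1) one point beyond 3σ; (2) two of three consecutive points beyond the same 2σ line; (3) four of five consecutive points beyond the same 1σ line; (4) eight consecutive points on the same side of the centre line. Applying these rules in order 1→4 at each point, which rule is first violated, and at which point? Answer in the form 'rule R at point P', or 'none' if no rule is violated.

rule 2 at point 4

Zone of each point (C = within 1σ̂, B = 1σ̂–2σ̂, A = 2σ̂–3σ̂, * = beyond 3σ̂; sign = side of CL): 1:+C, 2:+C, 3:+A, 4:+A, 5:-C, 6:+C, 7:+C, 8:+C, 9:-C, 10:-B, 11:-C
Rule 2 (two of three consecutive points beyond the same 2σ limit) is satisfied at point 4.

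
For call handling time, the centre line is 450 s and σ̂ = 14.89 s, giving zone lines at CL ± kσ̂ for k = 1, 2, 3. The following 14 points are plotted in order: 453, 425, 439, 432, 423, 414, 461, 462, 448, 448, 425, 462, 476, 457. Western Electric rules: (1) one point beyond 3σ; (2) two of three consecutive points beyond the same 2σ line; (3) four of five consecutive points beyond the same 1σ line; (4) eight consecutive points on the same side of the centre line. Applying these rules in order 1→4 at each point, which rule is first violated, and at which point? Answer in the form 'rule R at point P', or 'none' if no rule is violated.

rule 3 at point 6

Zone of each point (C = within 1σ̂, B = 1σ̂–2σ̂, A = 2σ̂–3σ̂, * = beyond 3σ̂; sign = side of CL): 1:+C, 2:-B, 3:-C, 4:-B, 5:-B, 6:-A, 7:+C, 8:+C, 9:-C, 10:-C, 11:-B, 12:+C, 13:+B, 14:+C
Rule 3 (four of five consecutive points beyond the same 1σ limit) is satisfied at point 6.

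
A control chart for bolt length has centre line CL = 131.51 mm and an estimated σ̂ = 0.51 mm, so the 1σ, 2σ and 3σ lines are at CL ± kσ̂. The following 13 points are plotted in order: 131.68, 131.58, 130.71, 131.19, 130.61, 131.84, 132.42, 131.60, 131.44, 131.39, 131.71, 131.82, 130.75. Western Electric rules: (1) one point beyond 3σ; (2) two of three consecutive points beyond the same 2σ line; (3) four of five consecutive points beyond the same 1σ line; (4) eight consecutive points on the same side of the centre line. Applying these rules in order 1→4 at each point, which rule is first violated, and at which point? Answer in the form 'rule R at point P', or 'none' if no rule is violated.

none

Zone of each point (C = within 1σ̂, B = 1σ̂–2σ̂, A = 2σ̂–3σ̂, * = beyond 3σ̂; sign = side of CL): 1:+C, 2:+C, 3:-B, 4:-C, 5:-B, 6:+C, 7:+B, 8:+C, 9:-C, 10:-C, 11:+C, 12:+C, 13:-B
No rule fires across all 13 points.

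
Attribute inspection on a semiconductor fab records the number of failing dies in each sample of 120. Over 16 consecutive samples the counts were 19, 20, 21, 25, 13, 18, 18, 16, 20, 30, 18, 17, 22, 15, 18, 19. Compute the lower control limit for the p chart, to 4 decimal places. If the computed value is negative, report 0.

0.0603

p̄ = Σdᵢ / (k·n) = 309 / (16 × 120) = 0.16094
LCL = p̄ − 3·√(p̄(1−p̄)/n) = 0.16094 − 3 × 0.03355 = 0.06030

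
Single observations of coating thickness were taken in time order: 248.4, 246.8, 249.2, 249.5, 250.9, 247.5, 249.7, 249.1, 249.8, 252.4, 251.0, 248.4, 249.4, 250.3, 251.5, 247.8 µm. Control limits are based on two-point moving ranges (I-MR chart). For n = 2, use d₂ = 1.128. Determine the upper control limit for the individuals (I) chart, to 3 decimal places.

X̄ = (248.4 + 246.8 + 249.2 + 249.5 + 250.9 + 247.5 + 249.7 + 249.1 + 249.8 + 252.4 + 251.0 + 248.4 + 249.4 + 250.3 + 251.5 + 247.8) / 16 = 249.4812
Moving ranges: 1.6, 2.4, 0.3, 1.4, 3.4, 2.2, 0.6, 0.7, 2.6, 1.4, 2.6, 1.0, 0.9, 1.2, 3.7; M̄R̄ = 26.0000 / 15 = 1.7333
UCL = X̄ + 3·M̄R̄/d₂ = 249.4812 + 3 × 1.7333 / 1.128 = 254.0912

254.091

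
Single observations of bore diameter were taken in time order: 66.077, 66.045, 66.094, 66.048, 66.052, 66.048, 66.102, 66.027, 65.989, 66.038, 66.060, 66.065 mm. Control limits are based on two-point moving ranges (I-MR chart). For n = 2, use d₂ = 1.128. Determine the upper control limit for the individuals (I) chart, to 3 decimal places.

66.145

X̄ = (66.077 + 66.045 + 66.094 + 66.048 + 66.052 + 66.048 + 66.102 + 66.027 + 65.989 + 66.038 + 66.060 + 66.065) / 12 = 66.0537
Moving ranges: 0.032, 0.049, 0.046, 0.004, 0.004, 0.054, 0.075, 0.038, 0.049, 0.022, 0.005; M̄R̄ = 0.3780 / 11 = 0.0344
UCL = X̄ + 3·M̄R̄/d₂ = 66.0537 + 3 × 0.0344 / 1.128 = 66.1451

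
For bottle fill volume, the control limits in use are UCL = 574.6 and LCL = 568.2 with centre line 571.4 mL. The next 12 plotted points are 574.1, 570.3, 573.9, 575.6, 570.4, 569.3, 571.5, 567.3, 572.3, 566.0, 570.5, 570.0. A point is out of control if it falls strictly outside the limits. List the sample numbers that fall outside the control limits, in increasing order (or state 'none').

Compare each point to [568.2, 574.6]: sample 4 = 575.6 > UCL; sample 8 = 567.3 < LCL; sample 10 = 566.0 < LCL.

4, 8, 10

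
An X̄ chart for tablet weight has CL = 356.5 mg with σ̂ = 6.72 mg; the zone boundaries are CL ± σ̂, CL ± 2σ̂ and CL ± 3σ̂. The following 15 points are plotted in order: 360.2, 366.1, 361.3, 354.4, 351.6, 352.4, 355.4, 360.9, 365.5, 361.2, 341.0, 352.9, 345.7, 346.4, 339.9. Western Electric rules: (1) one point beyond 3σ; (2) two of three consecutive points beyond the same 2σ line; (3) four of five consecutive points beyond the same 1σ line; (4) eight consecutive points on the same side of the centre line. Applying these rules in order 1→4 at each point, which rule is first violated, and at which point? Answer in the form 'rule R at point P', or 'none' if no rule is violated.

rule 3 at point 15

Zone of each point (C = within 1σ̂, B = 1σ̂–2σ̂, A = 2σ̂–3σ̂, * = beyond 3σ̂; sign = side of CL): 1:+C, 2:+B, 3:+C, 4:-C, 5:-C, 6:-C, 7:-C, 8:+C, 9:+B, 10:+C, 11:-A, 12:-C, 13:-B, 14:-B, 15:-A
Rule 3 (four of five consecutive points beyond the same 1σ limit) is satisfied at point 15.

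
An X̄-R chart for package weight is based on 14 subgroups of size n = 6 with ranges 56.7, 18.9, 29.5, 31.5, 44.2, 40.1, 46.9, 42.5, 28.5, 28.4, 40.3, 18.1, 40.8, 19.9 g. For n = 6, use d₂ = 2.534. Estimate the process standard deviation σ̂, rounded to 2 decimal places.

R̄ = (56.7 + 18.9 + 29.5 + 31.5 + 44.2 + 40.1 + 46.9 + 42.5 + 28.5 + 28.4 + 40.3 + 18.1 + 40.8 + 19.9) / 14 = 34.7357
σ̂ = R̄ / d₂ = 34.7357 / 2.534 = 13.7079

13.71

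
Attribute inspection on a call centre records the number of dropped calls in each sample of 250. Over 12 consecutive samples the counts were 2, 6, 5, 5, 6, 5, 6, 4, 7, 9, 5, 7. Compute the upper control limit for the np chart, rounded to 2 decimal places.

12.59

p̄ = Σdᵢ / (k·n) = 67 / (12 × 250) = 0.02233
UCL = np̄ + 3·√(np̄(1−p̄)) = 5.5833 + 3 × √(5.5833×0.97767) = 5.5833 + 3 × 2.3364 = 12.5925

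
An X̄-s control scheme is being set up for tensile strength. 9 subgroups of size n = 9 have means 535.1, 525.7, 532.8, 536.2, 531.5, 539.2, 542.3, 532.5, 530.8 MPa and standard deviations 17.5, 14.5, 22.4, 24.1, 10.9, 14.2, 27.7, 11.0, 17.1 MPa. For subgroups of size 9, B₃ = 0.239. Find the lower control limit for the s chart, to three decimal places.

s̄ = (17.5 + 14.5 + 22.4 + 24.1 + 10.9 + 14.2 + 27.7 + 11.0 + 17.1) / 9 = 17.7111
LCL_s = B₃·s̄ = 0.239 × 17.7111 = 4.2330

4.233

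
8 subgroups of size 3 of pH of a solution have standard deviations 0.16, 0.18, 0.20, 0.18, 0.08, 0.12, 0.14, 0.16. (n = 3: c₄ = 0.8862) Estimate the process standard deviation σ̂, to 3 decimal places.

s̄ = (0.16 + 0.18 + 0.20 + 0.18 + 0.08 + 0.12 + 0.14 + 0.16) / 8 = 0.1525
σ̂ = s̄ / c₄ = 0.1525 / 0.8862 = 0.1721

0.172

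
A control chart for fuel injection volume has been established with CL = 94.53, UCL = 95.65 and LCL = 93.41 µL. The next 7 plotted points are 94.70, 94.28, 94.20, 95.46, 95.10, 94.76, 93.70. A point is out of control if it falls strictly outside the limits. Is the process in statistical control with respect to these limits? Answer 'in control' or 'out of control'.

All 7 points lie within [93.41, 95.65].

in control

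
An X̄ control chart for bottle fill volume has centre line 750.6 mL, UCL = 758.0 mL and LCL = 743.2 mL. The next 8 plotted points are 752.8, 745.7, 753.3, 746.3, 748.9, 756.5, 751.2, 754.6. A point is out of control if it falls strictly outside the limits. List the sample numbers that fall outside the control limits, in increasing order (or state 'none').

All 8 points lie within [743.2, 758.0].

none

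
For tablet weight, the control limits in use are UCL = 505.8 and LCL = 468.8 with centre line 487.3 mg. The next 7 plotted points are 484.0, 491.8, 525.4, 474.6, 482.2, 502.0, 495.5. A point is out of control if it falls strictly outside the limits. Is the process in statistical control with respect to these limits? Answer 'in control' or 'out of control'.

out of control

Compare each point to [468.8, 505.8]: sample 3 = 525.4 > UCL.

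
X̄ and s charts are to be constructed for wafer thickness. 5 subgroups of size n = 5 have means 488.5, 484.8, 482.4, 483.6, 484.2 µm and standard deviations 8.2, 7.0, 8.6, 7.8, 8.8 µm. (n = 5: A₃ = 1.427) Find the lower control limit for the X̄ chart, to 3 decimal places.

473.170

X̄̄ = (488.5 + 484.8 + 482.4 + 483.6 + 484.2) / 5 = 484.7000
s̄ = (8.2 + 7.0 + 8.6 + 7.8 + 8.8) / 5 = 8.0800
LCL = X̄̄ − A₃·s̄ = 484.7000 − 1.427 × 8.0800 = 473.1698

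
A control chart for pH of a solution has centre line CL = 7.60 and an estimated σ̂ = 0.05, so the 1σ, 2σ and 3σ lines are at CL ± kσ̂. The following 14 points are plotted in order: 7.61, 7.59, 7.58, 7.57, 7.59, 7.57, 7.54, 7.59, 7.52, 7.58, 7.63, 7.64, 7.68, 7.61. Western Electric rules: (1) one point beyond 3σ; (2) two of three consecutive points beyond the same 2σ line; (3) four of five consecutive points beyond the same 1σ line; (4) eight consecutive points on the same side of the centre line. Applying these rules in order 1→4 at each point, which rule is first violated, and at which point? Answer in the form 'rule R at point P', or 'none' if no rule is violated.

Zone of each point (C = within 1σ̂, B = 1σ̂–2σ̂, A = 2σ̂–3σ̂, * = beyond 3σ̂; sign = side of CL): 1:+C, 2:-C, 3:-C, 4:-C, 5:-C, 6:-C, 7:-B, 8:-C, 9:-B, 10:-C, 11:+C, 12:+C, 13:+B, 14:+C
Rule 4 (eight consecutive points on the same side of the centre line) is satisfied at point 9.

rule 4 at point 9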